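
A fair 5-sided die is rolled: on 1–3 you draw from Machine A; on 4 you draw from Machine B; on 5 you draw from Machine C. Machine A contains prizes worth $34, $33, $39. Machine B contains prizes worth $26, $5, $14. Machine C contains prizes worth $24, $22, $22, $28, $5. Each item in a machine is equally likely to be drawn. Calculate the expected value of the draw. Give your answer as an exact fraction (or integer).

E[X | Machine A] = (34 + 33 + 39)/3 = 106/3
E[X | Machine B] = (26 + 5 + 14)/3 = 15
E[X | Machine C] = (24 + 22 + 22 + 28 + 5)/5 = 101/5
E[X] = (3/5)·106/3 + (1/5)·15 + (1/5)·101/5 = 706/25

706/25 dollars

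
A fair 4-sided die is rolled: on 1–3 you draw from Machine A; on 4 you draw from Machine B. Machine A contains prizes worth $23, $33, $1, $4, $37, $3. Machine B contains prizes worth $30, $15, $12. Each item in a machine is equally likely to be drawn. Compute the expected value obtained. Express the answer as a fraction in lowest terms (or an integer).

139/8 dollars

E[X | Machine A] = (23 + 33 + 1 + 4 + 37 + 3)/6 = 101/6
E[X | Machine B] = (30 + 15 + 12)/3 = 19
E[X] = (3/4)·101/6 + (1/4)·19 = 139/8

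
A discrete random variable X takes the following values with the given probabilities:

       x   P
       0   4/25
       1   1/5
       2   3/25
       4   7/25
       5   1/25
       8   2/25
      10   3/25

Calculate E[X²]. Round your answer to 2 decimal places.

23.28

E[X²] = (4/25)·0 + (1/5)·1 + (3/25)·4 + (7/25)·16 + (1/25)·25 + (2/25)·64 + (3/25)·100
     = 582/25 ≈ 23.28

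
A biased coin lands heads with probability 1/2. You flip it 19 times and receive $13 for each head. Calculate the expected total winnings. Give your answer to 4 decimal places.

$123.5000

E[#heads] = 19·1/2 = 19/2 (linearity over flips).
E[winnings] = 13·19/2 = 247/2.
≈ 123.5000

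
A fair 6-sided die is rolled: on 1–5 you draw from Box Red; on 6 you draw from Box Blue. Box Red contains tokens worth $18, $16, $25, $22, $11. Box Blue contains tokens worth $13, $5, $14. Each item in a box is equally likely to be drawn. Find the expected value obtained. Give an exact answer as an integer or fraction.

E[X | Box Red] = (18 + 16 + 25 + 22 + 11)/5 = 92/5
E[X | Box Blue] = (13 + 5 + 14)/3 = 32/3
E[X] = (5/6)·92/5 + (1/6)·32/3 = 154/9

154/9 dollars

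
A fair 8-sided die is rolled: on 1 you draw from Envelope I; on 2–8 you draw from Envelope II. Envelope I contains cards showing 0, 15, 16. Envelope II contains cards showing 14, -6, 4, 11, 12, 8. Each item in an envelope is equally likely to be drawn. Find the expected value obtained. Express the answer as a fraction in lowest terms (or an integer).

E[X | Envelope I] = (0 + 15 + 16)/3 = 31/3
E[X | Envelope II] = (14 − 6 + 4 + 11 + 12 + 8)/6 = 43/6
E[X] = (1/8)·31/3 + (7/8)·43/6 = 121/16

121/16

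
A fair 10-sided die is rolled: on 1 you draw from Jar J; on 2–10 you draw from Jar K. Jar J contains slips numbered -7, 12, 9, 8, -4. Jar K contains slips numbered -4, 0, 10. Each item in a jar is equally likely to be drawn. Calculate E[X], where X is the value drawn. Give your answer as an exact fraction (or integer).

54/25

E[X | Jar J] = (-7 + 12 + 9 + 8 − 4)/5 = 18/5
E[X | Jar K] = (-4 + 0 + 10)/3 = 2
E[X] = (1/10)·18/5 + (9/10)·2 = 54/25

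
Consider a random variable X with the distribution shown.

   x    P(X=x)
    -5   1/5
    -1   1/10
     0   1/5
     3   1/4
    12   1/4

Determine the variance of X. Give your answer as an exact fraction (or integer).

14531/400

E[X] = (1/5)·(-5) + (1/10)·(-1) + (1/5)·0 + (1/4)·3 + (1/4)·12 = 53/20
E[X²] = (1/5)·25 + (1/10)·1 + (1/5)·0 + (1/4)·9 + (1/4)·144 = 867/20
Var(X) = 867/20 − (53/20)² = 14531/400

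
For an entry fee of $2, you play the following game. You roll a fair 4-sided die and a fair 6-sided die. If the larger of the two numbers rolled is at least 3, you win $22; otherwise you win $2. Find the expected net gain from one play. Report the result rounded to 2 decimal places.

E[payout] = (1/6)·2 + (5/6)·22 = 56/3
Expected profit = 56/3 − 2 = 50/3 ≈ $16.67

$16.67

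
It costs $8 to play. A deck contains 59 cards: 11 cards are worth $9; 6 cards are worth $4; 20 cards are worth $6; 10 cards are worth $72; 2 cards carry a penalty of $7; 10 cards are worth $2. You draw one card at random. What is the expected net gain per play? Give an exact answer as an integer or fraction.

E[payout] = (11/59)·9 + (6/59)·4 + (20/59)·6 + (10/59)·72 + (2/59)·(-7) + (10/59)·2 = 969/59
Expected profit = 969/59 − 8 = 497/59

497/59 dollars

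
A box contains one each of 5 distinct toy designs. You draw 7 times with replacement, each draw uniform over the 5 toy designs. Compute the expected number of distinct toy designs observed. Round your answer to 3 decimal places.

3.951

Let Xⱼ=1 if type j appears at least once. P(Xⱼ=1) = 1 − ((5−1)/5)^7 = 61741/78125.
E[#distinct] = 5·61741/78125 = 61741/15625.
≈ 3.951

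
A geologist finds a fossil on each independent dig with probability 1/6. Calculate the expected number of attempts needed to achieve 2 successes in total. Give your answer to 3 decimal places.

By linearity (sum of 2 independent geometric waits), E[trials] = 2/p = 2/(1/6) = 12.
≈ 12.000

12.000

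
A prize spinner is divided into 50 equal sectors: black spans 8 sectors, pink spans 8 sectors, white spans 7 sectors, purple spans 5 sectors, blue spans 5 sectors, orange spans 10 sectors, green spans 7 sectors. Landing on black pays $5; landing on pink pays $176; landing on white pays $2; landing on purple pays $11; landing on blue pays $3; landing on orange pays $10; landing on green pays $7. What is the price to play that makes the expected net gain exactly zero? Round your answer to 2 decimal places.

E[payout] = (8/50)·5 + (8/50)·176 + (7/50)·2 + (5/50)·11 + (5/50)·3 + (10/50)·10 + (7/50)·7 = 1681/50
Fair fee = E[payout] = 1681/50 ≈ $33.62

$33.62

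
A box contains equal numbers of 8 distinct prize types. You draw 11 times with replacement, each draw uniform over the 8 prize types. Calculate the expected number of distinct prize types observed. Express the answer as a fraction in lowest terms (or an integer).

Let Xⱼ=1 if type j appears at least once. P(Xⱼ=1) = 1 − ((8−1)/8)^11 = 6612607849/8589934592.
E[#distinct] = 8·6612607849/8589934592 = 6612607849/1073741824.

6612607849/1073741824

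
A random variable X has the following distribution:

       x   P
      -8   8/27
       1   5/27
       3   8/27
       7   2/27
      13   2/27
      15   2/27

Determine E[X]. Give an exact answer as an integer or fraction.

E[X] = (8/27)·(-8) + (5/27)·1 + (8/27)·3 + (2/27)·7 + (2/27)·13 + (2/27)·15
     = 35/27

35/27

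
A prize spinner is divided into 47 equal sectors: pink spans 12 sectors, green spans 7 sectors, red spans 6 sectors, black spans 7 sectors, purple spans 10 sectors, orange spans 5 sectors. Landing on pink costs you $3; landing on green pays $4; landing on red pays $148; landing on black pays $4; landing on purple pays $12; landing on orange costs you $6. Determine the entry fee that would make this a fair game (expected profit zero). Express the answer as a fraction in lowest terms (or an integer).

E[payout] = (12/47)·(-3) + (7/47)·4 + (6/47)·148 + (7/47)·4 + (10/47)·12 + (5/47)·(-6) = 998/47
Fair fee = E[payout] = 998/47

998/47 dollars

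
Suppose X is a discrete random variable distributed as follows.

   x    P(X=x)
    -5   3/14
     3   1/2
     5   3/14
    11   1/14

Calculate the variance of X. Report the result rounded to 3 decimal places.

18.633

E[X] = (3/14)·(-5) + (1/2)·3 + (3/14)·5 + (1/14)·11 = 16/7
E[X²] = (3/14)·25 + (1/2)·9 + (3/14)·25 + (1/14)·121 = 167/7
Var(X) = 167/7 − (16/7)² = 913/49 ≈ 18.633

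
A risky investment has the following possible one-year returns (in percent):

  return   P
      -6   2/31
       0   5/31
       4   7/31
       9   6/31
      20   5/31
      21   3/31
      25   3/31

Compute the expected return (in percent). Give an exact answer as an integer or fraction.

E[X] = (2/31)·(-6) + (5/31)·0 + (7/31)·4 + (6/31)·9 + (5/31)·20 + (3/31)·21 + (3/31)·25
     = 308/31

308/31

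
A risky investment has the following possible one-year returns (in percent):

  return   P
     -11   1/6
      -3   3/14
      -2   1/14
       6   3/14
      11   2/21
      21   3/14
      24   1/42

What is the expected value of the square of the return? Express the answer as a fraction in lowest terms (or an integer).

899/6

E[X²] = (1/6)·121 + (3/14)·9 + (1/14)·4 + (3/14)·36 + (2/21)·121 + (3/14)·441 + (1/42)·576
     = 899/6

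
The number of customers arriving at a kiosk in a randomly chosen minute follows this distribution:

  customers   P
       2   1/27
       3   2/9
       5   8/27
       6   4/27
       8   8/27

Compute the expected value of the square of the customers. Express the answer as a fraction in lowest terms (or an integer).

E[X²] = (1/27)·4 + (2/9)·9 + (8/27)·25 + (4/27)·36 + (8/27)·64
     = 914/27

914/27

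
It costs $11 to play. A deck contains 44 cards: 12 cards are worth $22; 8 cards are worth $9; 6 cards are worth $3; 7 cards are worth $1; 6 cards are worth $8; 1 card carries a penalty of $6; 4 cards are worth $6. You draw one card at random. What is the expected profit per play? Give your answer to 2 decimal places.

E[payout] = (12/44)·22 + (8/44)·9 + (6/44)·3 + (7/44)·1 + (6/44)·8 + (1/44)·(-6) + (4/44)·6 = 427/44
Expected profit = 427/44 − 11 = -57/44 ≈ -$1.30

-$1.30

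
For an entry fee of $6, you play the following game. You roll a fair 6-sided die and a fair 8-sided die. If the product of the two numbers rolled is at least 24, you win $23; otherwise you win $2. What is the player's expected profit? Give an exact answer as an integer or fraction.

E[payout] = (35/48)·2 + (13/48)·23 = 123/16
Expected profit = 123/16 − 6 = 27/16

27/16 dollars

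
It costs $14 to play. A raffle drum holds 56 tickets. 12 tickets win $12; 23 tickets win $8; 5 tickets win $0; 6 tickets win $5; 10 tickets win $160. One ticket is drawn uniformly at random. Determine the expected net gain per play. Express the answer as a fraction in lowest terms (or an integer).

587/28 dollars

E[payout] = (12/56)·12 + (23/56)·8 + (5/56)·0 + (6/56)·5 + (10/56)·160 = 979/28
Expected profit = 979/28 − 14 = 587/28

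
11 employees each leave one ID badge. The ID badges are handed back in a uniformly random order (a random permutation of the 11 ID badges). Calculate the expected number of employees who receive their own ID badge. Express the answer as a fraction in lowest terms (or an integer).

1

Let Xᵢ = 1 if person i gets their own ID badge. For each i, P(Xᵢ=1) = 1/11.
By linearity of expectation, E[X₁+…+X_11] = 11·(1/11) = 1.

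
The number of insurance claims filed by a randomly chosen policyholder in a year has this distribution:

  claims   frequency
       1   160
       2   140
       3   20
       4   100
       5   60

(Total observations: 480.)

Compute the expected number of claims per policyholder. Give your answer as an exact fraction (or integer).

Total = 480, so P(claims=1) = 160/480, etc.
E[X] = (1/3)·1 + (7/24)·2 + (1/24)·3 + (5/24)·4 + (1/8)·5
     = 5/2

5/2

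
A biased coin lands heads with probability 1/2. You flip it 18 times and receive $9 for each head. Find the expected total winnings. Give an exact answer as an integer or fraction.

$81

E[#heads] = 18·1/2 = 9 (linearity over flips).
E[winnings] = 9·9 = 81.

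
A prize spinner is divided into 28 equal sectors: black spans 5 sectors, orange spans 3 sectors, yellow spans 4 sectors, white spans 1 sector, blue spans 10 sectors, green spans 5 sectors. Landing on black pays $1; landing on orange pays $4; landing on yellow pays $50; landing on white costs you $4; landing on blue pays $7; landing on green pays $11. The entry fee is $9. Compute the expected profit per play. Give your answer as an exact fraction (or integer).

E[payout] = (5/28)·1 + (3/28)·4 + (4/28)·50 + (1/28)·(-4) + (10/28)·7 + (5/28)·11 = 169/14
Expected profit = 169/14 − 9 = 43/14

43/14 dollars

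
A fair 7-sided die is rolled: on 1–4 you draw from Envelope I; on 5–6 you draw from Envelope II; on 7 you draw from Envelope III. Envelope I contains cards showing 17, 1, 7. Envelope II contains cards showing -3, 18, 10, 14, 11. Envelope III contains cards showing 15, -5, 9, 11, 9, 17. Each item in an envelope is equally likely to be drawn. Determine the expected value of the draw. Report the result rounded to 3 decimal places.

8.952

E[X | Envelope I] = (17 + 1 + 7)/3 = 25/3
E[X | Envelope II] = (-3 + 18 + 10 + 14 + 11)/5 = 10
E[X | Envelope III] = (15 − 5 + 9 + 11 + 9 + 17)/6 = 28/3
E[X] = (4/7)·25/3 + (2/7)·10 + (1/7)·28/3 = 188/21 ≈ 8.952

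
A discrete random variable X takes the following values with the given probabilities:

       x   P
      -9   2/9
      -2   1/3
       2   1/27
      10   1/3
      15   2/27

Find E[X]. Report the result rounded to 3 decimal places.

1.852

E[X] = (2/9)·(-9) + (1/3)·(-2) + (1/27)·2 + (1/3)·10 + (2/27)·15
     = 50/27 ≈ 1.852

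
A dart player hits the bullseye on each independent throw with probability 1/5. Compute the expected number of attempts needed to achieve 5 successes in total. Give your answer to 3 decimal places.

25.000

By linearity (sum of 5 independent geometric waits), E[trials] = 5/p = 5/(1/5) = 25.
≈ 25.000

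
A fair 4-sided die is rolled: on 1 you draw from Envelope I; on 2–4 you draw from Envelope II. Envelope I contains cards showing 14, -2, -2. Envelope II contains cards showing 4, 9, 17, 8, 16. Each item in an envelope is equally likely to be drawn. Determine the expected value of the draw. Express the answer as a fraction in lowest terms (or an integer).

134/15

E[X | Envelope I] = (14 − 2 − 2)/3 = 10/3
E[X | Envelope II] = (4 + 9 + 17 + 8 + 16)/5 = 54/5
E[X] = (1/4)·10/3 + (3/4)·54/5 = 134/15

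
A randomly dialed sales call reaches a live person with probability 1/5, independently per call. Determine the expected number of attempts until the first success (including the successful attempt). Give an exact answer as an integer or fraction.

5

For a geometric distribution, E[trials] = 1/p = 1/(1/5) = 5.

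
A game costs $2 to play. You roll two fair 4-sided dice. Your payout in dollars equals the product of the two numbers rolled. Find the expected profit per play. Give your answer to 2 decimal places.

Distribution of the product of the two numbers rolled: 1 w.p. 1/16, 2 w.p. 1/8, 3 w.p. 1/8, 4 w.p. 3/16, 6 w.p. 1/8, 8 w.p. 1/8, …
E[payout] = (1/16)·1 + (1/8)·2 + (1/8)·3 + (3/16)·4 + (1/8)·6 + (1/8)·8 + (1/16)·9 + (1/8)·12 + (1/16)·16 = 25/4
Expected profit = 25/4 − 2 = 17/4 ≈ $4.25

$4.25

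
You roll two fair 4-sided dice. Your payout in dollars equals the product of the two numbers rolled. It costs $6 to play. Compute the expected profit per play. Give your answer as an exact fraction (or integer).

1/4 dollars

Distribution of the product of the two numbers rolled: 1 w.p. 1/16, 2 w.p. 1/8, 3 w.p. 1/8, 4 w.p. 3/16, 6 w.p. 1/8, 8 w.p. 1/8, …
E[payout] = (1/16)·1 + (1/8)·2 + (1/8)·3 + (3/16)·4 + (1/8)·6 + (1/8)·8 + (1/16)·9 + (1/8)·12 + (1/16)·16 = 25/4
Expected profit = 25/4 − 6 = 1/4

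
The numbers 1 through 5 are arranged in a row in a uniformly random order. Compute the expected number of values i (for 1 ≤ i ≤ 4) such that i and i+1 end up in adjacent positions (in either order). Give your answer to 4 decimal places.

1.6000

For each i ∈ {1,…,4}, let Xᵢ = 1 if i and i+1 are adjacent. P(Xᵢ=1) = 2·(5−1)!/5! = 2/5.
By linearity, E[ΣXᵢ] = (4)·(2/5) = 8/5.
≈ 1.6000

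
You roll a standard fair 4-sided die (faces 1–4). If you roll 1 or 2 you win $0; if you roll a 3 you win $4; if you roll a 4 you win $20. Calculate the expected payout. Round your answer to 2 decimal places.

E[payout] = (1/2)·0 + (1/4)·4 + (1/4)·20 = 6
≈ $6.00

$6.00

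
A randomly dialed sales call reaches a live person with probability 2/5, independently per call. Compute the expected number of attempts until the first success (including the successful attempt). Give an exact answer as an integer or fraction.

5/2

For a geometric distribution, E[trials] = 1/p = 1/(2/5) = 5/2.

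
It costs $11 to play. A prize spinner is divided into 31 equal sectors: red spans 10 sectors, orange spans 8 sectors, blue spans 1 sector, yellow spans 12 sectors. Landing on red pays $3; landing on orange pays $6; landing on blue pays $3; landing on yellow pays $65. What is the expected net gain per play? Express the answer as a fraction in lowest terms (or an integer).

520/31 dollars

E[payout] = (10/31)·3 + (8/31)·6 + (1/31)·3 + (12/31)·65 = 861/31
Expected profit = 861/31 − 11 = 520/31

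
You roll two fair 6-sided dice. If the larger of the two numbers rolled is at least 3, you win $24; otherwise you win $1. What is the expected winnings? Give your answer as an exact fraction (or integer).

193/9 dollars

E[payout] = (1/9)·1 + (8/9)·24 = 193/9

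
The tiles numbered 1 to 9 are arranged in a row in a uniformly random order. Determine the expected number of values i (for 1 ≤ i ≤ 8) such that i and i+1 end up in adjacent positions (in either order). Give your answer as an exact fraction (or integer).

For each i ∈ {1,…,8}, let Xᵢ = 1 if i and i+1 are adjacent. P(Xᵢ=1) = 2·(9−1)!/9! = 2/9.
By linearity, E[ΣXᵢ] = (8)·(2/9) = 16/9.

16/9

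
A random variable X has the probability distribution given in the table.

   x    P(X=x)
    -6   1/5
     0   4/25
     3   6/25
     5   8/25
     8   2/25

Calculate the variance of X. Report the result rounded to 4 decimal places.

E[X] = (1/5)·(-6) + (4/25)·0 + (6/25)·3 + (8/25)·5 + (2/25)·8 = 44/25
E[X²] = (1/5)·36 + (4/25)·0 + (6/25)·9 + (8/25)·25 + (2/25)·64 = 562/25
Var(X) = 562/25 − (44/25)² = 12114/625 ≈ 19.3824

19.3824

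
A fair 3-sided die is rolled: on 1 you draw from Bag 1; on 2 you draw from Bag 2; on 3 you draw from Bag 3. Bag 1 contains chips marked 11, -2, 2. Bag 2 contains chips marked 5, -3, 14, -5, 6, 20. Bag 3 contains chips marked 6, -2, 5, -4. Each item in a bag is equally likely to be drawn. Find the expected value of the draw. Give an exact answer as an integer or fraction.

E[X | Bag 1] = (11 − 2 + 2)/3 = 11/3
E[X | Bag 2] = (5 − 3 + 14 − 5 + 6 + 20)/6 = 37/6
E[X | Bag 3] = (6 − 2 + 5 − 4)/4 = 5/4
E[X] = (1/3)·11/3 + (1/3)·37/6 + (1/3)·5/4 = 133/36

133/36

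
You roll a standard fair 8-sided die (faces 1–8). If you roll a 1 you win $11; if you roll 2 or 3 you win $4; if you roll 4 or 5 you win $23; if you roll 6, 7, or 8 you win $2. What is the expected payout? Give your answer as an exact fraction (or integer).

E[payout] = (3/8)·2 + (1/4)·4 + (1/8)·11 + (1/4)·23 = 71/8

71/8 dollars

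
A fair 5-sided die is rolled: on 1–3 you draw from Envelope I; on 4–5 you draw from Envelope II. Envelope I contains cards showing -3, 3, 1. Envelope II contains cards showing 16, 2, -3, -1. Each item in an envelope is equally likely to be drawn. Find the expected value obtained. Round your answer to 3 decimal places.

E[X | Envelope I] = (-3 + 3 + 1)/3 = 1/3
E[X | Envelope II] = (16 + 2 − 3 − 1)/4 = 7/2
E[X] = (3/5)·1/3 + (2/5)·7/2 = 8/5 ≈ 1.600

1.600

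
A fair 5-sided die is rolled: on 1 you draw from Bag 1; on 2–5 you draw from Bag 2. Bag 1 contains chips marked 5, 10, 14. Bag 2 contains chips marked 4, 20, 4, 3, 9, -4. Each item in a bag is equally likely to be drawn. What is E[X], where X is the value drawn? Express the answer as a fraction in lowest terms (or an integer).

E[X | Bag 1] = (5 + 10 + 14)/3 = 29/3
E[X | Bag 2] = (4 + 20 + 4 + 3 + 9 − 4)/6 = 6
E[X] = (1/5)·29/3 + (4/5)·6 = 101/15

101/15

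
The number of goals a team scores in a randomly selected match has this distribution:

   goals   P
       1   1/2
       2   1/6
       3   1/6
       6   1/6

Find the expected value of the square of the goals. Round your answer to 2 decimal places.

8.67

E[X²] = (1/2)·1 + (1/6)·4 + (1/6)·9 + (1/6)·36
     = 26/3 ≈ 8.67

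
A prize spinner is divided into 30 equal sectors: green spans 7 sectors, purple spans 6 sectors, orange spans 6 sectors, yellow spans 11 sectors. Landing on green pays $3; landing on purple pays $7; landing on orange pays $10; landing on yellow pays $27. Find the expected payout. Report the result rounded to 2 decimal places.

E[payout] = (7/30)·3 + (6/30)·7 + (6/30)·10 + (11/30)·27 = 14
≈ $14.00

$14.00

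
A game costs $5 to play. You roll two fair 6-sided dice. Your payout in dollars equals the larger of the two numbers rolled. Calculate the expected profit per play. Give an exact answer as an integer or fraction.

-19/36 dollars

Distribution of the larger of the two numbers rolled: 1 w.p. 1/36, 2 w.p. 1/12, 3 w.p. 5/36, 4 w.p. 7/36, 5 w.p. 1/4, 6 w.p. 11/36
E[payout] = (1/36)·1 + (1/12)·2 + (5/36)·3 + (7/36)·4 + (1/4)·5 + (11/36)·6 = 161/36
Expected profit = 161/36 − 5 = -19/36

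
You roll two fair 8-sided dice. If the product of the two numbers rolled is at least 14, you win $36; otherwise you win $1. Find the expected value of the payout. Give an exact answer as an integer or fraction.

1359/64 dollars

E[payout] = (27/64)·1 + (37/64)·36 = 1359/64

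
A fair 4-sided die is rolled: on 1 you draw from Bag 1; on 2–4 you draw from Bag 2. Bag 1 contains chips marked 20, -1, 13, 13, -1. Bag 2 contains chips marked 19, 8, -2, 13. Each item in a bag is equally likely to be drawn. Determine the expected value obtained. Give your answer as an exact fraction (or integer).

373/40

E[X | Bag 1] = (20 − 1 + 13 + 13 − 1)/5 = 44/5
E[X | Bag 2] = (19 + 8 − 2 + 13)/4 = 19/2
E[X] = (1/4)·44/5 + (3/4)·19/2 = 373/40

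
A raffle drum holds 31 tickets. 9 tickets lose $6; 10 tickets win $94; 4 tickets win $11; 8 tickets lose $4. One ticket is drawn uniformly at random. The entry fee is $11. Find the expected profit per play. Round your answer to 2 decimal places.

E[payout] = (9/31)·(-6) + (10/31)·94 + (4/31)·11 + (8/31)·(-4) = 898/31
Expected profit = 898/31 − 11 = 557/31 ≈ $17.97

$17.97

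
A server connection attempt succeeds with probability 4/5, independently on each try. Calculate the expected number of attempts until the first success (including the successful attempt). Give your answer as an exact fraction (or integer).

For a geometric distribution, E[trials] = 1/p = 1/(4/5) = 5/4.

5/4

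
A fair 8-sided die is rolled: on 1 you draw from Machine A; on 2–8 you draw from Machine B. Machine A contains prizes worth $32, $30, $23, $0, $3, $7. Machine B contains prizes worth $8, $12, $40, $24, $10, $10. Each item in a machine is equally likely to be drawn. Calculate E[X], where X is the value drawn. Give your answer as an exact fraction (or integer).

E[X | Machine A] = (32 + 30 + 23 + 0 + 3 + 7)/6 = 95/6
E[X | Machine B] = (8 + 12 + 40 + 24 + 10 + 10)/6 = 52/3
E[X] = (1/8)·95/6 + (7/8)·52/3 = 823/48

823/48 dollars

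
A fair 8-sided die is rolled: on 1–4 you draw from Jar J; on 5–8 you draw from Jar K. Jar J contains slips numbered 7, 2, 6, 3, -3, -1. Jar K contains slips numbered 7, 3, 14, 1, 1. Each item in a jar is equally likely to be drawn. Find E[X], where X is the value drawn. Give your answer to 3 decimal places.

E[X | Jar J] = (7 + 2 + 6 + 3 − 3 − 1)/6 = 7/3
E[X | Jar K] = (7 + 3 + 14 + 1 + 1)/5 = 26/5
E[X] = (1/2)·7/3 + (1/2)·26/5 = 113/30 ≈ 3.767

3.767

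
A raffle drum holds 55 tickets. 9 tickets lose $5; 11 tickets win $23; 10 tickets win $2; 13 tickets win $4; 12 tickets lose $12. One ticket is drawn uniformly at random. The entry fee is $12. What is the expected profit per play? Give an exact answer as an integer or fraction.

E[payout] = (9/55)·(-5) + (11/55)·23 + (10/55)·2 + (13/55)·4 + (12/55)·(-12) = 136/55
Expected profit = 136/55 − 12 = -524/55

-524/55 dollars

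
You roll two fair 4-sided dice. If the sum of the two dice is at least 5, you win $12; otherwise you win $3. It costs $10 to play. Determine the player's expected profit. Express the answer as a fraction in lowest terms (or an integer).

-11/8 dollars

E[payout] = (3/8)·3 + (5/8)·12 = 69/8
Expected profit = 69/8 − 10 = -11/8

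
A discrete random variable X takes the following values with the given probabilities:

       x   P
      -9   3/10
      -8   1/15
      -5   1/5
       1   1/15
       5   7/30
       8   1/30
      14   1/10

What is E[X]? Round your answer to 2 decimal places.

E[X] = (3/10)·(-9) + (1/15)·(-8) + (1/5)·(-5) + (1/15)·1 + (7/30)·5 + (1/30)·8 + (1/10)·14
     = -4/3 ≈ -1.33

-1.33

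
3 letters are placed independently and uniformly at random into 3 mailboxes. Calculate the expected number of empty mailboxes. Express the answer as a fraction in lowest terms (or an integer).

Let Xⱼ=1 if mailbox j is empty. P(Xⱼ=1) = ((3-1)/3)^3 = 8/27.
By linearity, E[#empty] = 3·8/27 = 8/9.

8/9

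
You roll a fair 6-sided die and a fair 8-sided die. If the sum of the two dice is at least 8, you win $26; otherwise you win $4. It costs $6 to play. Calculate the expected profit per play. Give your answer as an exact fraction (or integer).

E[payout] = (7/16)·4 + (9/16)·26 = 131/8
Expected profit = 131/8 − 6 = 83/8

83/8 dollars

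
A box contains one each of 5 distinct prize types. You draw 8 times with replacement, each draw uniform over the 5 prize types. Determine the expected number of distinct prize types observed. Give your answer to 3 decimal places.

4.161

Let Xⱼ=1 if type j appears at least once. P(Xⱼ=1) = 1 − ((5−1)/5)^8 = 325089/390625.
E[#distinct] = 5·325089/390625 = 325089/78125.
≈ 4.161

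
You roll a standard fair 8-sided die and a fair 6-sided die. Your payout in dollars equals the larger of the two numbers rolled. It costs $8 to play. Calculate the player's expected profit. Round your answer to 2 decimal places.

Distribution of the larger of the two numbers rolled: 1 w.p. 1/48, 2 w.p. 1/16, 3 w.p. 5/48, 4 w.p. 7/48, 5 w.p. 3/16, 6 w.p. 11/48, …
E[payout] = (1/48)·1 + (1/16)·2 + (5/48)·3 + (7/48)·4 + (3/16)·5 + (11/48)·6 + (1/8)·7 + (1/8)·8 = 251/48
Expected profit = 251/48 − 8 = -133/48 ≈ -$2.77

-$2.77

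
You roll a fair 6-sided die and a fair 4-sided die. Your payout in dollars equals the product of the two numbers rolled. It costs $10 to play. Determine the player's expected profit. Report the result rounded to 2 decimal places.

Distribution of the product of the two numbers rolled: 1 w.p. 1/24, 2 w.p. 1/12, 3 w.p. 1/12, 4 w.p. 1/8, 5 w.p. 1/24, 6 w.p. 1/8, …
E[payout] = (1/24)·1 + (1/12)·2 + (1/12)·3 + (1/8)·4 + (1/24)·5 + (1/8)·6 + (1/12)·8 + (1/24)·9 + (1/24)·10 + (1/8)·12 + (1/24)·15 + (1/24)·16 + (1/24)·18 + (1/24)·20 + (1/24)·24 = 35/4
Expected profit = 35/4 − 10 = -5/4 ≈ -$1.25

-$1.25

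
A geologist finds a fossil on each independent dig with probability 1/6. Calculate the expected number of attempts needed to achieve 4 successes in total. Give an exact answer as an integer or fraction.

By linearity (sum of 4 independent geometric waits), E[trials] = 4/p = 4/(1/6) = 24.

24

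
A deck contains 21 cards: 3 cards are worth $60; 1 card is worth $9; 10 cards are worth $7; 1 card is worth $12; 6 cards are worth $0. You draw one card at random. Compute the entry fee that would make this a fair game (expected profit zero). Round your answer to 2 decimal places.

$12.90

E[payout] = (3/21)·60 + (1/21)·9 + (10/21)·7 + (1/21)·12 + (6/21)·0 = 271/21
Fair fee = E[payout] = 271/21 ≈ $12.90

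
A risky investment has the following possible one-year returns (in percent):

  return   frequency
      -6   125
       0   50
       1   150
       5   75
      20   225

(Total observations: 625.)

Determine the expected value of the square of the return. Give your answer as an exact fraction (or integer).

3861/25

Total = 625, so P(return=-6) = 125/625, etc.
E[X²] = (1/5)·36 + (2/25)·0 + (6/25)·1 + (3/25)·25 + (9/25)·400
     = 3861/25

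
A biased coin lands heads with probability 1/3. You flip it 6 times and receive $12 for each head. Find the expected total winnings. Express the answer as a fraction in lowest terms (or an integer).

$24

E[#heads] = 6·1/3 = 2 (linearity over flips).
E[winnings] = 12·2 = 24.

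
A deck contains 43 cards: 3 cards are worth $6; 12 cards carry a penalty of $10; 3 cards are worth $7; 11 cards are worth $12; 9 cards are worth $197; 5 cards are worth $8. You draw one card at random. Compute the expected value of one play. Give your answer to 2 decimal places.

E[payout] = (3/43)·6 + (12/43)·(-10) + (3/43)·7 + (11/43)·12 + (9/43)·197 + (5/43)·8 = 1864/43
≈ $43.35

$43.35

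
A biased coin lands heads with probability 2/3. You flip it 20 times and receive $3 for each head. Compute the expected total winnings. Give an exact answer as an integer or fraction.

$40

E[#heads] = 20·2/3 = 40/3 (linearity over flips).
E[winnings] = 3·40/3 = 40.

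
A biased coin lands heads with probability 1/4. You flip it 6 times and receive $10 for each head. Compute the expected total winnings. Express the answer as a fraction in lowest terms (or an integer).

E[#heads] = 6·1/4 = 3/2 (linearity over flips).
E[winnings] = 10·3/2 = 15.

$15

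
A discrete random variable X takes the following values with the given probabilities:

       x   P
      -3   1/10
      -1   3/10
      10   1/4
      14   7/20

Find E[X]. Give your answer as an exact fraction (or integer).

34/5

E[X] = (1/10)·(-3) + (3/10)·(-1) + (1/4)·10 + (7/20)·14
     = 34/5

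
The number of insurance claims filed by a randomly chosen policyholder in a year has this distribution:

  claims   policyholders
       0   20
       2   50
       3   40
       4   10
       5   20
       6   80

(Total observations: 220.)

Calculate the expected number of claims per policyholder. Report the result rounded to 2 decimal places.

Total = 220, so P(claims=0) = 20/220, etc.
E[X] = (1/11)·0 + (5/22)·2 + (2/11)·3 + (1/22)·4 + (1/11)·5 + (4/11)·6
     = 42/11 ≈ 3.82

3.82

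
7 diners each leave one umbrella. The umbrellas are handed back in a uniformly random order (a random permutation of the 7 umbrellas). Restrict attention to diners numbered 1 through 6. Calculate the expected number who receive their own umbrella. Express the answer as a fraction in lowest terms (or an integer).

Let Xᵢ = 1 if person i gets their own umbrella. For each i, P(Xᵢ=1) = 1/7.
By linearity of expectation, E[X₁+…+X_6] = 6·(1/7) = 6/7.

6/7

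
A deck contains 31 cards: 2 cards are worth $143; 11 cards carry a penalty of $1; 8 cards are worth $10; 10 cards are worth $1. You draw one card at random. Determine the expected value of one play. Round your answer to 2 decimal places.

$11.77

E[payout] = (2/31)·143 + (11/31)·(-1) + (8/31)·10 + (10/31)·1 = 365/31
≈ $11.77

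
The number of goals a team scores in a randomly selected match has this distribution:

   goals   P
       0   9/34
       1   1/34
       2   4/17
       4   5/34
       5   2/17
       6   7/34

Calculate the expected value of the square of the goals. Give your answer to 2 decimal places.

E[X²] = (9/34)·0 + (1/34)·1 + (4/17)·4 + (5/34)·16 + (2/17)·25 + (7/34)·36
     = 465/34 ≈ 13.68

13.68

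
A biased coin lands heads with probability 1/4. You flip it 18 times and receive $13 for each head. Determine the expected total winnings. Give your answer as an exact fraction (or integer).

117/2 dollars

E[#heads] = 18·1/4 = 9/2 (linearity over flips).
E[winnings] = 13·9/2 = 117/2.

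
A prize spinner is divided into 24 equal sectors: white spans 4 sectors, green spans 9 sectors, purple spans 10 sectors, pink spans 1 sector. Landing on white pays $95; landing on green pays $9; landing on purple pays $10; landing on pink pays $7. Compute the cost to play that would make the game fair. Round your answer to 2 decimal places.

$23.67

E[payout] = (4/24)·95 + (9/24)·9 + (10/24)·10 + (1/24)·7 = 71/3
Fair fee = E[payout] = 71/3 ≈ $23.67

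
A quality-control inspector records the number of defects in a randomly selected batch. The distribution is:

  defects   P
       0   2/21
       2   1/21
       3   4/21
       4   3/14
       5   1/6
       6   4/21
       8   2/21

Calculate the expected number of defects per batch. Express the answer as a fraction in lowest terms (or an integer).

179/42

E[X] = (2/21)·0 + (1/21)·2 + (4/21)·3 + (3/14)·4 + (1/6)·5 + (4/21)·6 + (2/21)·8
     = 179/42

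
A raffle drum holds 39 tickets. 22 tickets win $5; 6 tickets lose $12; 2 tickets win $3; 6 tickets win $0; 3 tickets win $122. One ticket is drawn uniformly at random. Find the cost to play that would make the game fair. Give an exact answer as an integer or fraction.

410/39 dollars

E[payout] = (22/39)·5 + (6/39)·(-12) + (2/39)·3 + (6/39)·0 + (3/39)·122 = 410/39
Fair fee = E[payout] = 410/39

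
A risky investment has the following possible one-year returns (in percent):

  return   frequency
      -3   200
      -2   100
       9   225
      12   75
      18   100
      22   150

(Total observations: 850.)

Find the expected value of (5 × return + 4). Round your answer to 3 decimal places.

46.500

Total = 850, so P(return=-3) = 200/850, etc.
E[5x+4] = (4/17)·(-11) + (2/17)·(-6) + (9/34)·49 + (3/34)·64 + (2/17)·94 + (3/17)·114
     = 93/2 ≈ 46.500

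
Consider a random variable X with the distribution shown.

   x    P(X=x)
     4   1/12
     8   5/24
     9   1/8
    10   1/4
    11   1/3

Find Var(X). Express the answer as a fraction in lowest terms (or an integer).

2183/576

E[X] = (1/12)·4 + (5/24)·8 + (1/8)·9 + (1/4)·10 + (1/3)·11 = 223/24
E[X²] = (1/12)·16 + (5/24)·64 + (1/8)·81 + (1/4)·100 + (1/3)·121 = 721/8
Var(X) = 721/8 − (223/24)² = 2183/576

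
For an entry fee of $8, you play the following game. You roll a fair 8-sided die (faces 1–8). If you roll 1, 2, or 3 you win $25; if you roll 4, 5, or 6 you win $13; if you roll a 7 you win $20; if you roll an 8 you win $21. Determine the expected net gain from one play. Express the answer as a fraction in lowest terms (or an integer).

E[payout] = (3/8)·13 + (1/8)·20 + (1/8)·21 + (3/8)·25 = 155/8
Expected profit = 155/8 − 8 = 91/8

91/8 dollars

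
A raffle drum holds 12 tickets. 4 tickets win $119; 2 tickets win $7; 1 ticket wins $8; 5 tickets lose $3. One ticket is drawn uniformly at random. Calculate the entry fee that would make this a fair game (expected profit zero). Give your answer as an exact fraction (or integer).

161/4 dollars

E[payout] = (4/12)·119 + (2/12)·7 + (1/12)·8 + (5/12)·(-3) = 161/4
Fair fee = E[payout] = 161/4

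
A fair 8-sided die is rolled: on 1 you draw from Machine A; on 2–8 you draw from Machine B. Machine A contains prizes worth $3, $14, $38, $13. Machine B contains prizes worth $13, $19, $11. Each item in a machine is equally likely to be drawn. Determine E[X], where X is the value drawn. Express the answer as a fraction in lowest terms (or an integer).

E[X | Machine A] = (3 + 14 + 38 + 13)/4 = 17
E[X | Machine B] = (13 + 19 + 11)/3 = 43/3
E[X] = (1/8)·17 + (7/8)·43/3 = 44/3

44/3 dollars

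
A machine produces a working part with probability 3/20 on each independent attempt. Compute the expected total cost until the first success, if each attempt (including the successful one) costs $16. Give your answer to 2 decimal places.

E[#attempts] = 1/p = 20/3; E[cost] = 16·20/3 = 320/3.
≈ 106.67

$106.67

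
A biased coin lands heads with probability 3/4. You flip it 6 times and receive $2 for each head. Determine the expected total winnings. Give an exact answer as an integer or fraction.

$9

E[#heads] = 6·3/4 = 9/2 (linearity over flips).
E[winnings] = 2·9/2 = 9.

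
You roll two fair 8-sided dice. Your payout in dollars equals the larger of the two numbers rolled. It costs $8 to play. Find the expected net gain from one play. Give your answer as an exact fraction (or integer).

Distribution of the larger of the two numbers rolled: 1 w.p. 1/64, 2 w.p. 3/64, 3 w.p. 5/64, 4 w.p. 7/64, 5 w.p. 9/64, 6 w.p. 11/64, …
E[payout] = (1/64)·1 + (3/64)·2 + (5/64)·3 + (7/64)·4 + (9/64)·5 + (11/64)·6 + (13/64)·7 + (15/64)·8 = 93/16
Expected profit = 93/16 − 8 = -35/16

-35/16 dollars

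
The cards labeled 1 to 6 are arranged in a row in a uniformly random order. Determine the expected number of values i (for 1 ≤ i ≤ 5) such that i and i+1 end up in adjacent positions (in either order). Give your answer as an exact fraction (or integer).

5/3

For each i ∈ {1,…,5}, let Xᵢ = 1 if i and i+1 are adjacent. P(Xᵢ=1) = 2·(6−1)!/6! = 2/6.
By linearity, E[ΣXᵢ] = (5)·(2/6) = 5/3.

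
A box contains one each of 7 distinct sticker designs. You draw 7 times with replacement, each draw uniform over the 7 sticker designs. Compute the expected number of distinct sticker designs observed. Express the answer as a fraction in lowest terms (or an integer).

543607/117649

Let Xⱼ=1 if type j appears at least once. P(Xⱼ=1) = 1 − ((7−1)/7)^7 = 543607/823543.
E[#distinct] = 7·543607/823543 = 543607/117649.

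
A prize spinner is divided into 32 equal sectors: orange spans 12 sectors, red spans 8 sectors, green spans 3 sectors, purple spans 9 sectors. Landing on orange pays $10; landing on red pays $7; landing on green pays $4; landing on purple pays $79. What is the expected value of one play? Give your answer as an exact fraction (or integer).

899/32 dollars

E[payout] = (12/32)·10 + (8/32)·7 + (3/32)·4 + (9/32)·79 = 899/32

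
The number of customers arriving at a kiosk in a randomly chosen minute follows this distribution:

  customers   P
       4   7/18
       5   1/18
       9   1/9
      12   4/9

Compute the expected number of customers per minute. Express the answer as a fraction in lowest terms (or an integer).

E[X] = (7/18)·4 + (1/18)·5 + (1/9)·9 + (4/9)·12
     = 49/6

49/6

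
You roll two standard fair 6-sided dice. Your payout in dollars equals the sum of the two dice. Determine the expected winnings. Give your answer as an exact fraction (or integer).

$7

Distribution of the sum of the two dice: 2 w.p. 1/36, 3 w.p. 1/18, 4 w.p. 1/12, 5 w.p. 1/9, 6 w.p. 5/36, 7 w.p. 1/6, …
E[payout] = (1/36)·2 + (1/18)·3 + (1/12)·4 + (1/9)·5 + (5/36)·6 + (1/6)·7 + (5/36)·8 + (1/9)·9 + (1/12)·10 + (1/18)·11 + (1/36)·12 = 7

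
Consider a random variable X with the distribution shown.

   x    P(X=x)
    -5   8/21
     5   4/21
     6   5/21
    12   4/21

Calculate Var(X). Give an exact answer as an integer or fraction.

E[X] = (8/21)·(-5) + (4/21)·5 + (5/21)·6 + (4/21)·12 = 58/21
E[X²] = (8/21)·25 + (4/21)·25 + (5/21)·36 + (4/21)·144 = 352/7
Var(X) = 352/7 − (58/21)² = 18812/441

18812/441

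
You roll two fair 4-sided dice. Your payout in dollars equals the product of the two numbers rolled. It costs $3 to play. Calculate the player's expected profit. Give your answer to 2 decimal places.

$3.25

Distribution of the product of the two numbers rolled: 1 w.p. 1/16, 2 w.p. 1/8, 3 w.p. 1/8, 4 w.p. 3/16, 6 w.p. 1/8, 8 w.p. 1/8, …
E[payout] = (1/16)·1 + (1/8)·2 + (1/8)·3 + (3/16)·4 + (1/8)·6 + (1/8)·8 + (1/16)·9 + (1/8)·12 + (1/16)·16 = 25/4
Expected profit = 25/4 − 3 = 13/4 ≈ $3.25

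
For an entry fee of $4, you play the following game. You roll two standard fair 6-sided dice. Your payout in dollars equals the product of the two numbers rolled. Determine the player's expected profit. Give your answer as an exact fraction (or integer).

Distribution of the product of the two numbers rolled: 1 w.p. 1/36, 2 w.p. 1/18, 3 w.p. 1/18, 4 w.p. 1/12, 5 w.p. 1/18, 6 w.p. 1/9, …
E[payout] = (1/36)·1 + (1/18)·2 + (1/18)·3 + (1/12)·4 + (1/18)·5 + (1/9)·6 + (1/18)·8 + (1/36)·9 + (1/18)·10 + (1/9)·12 + (1/18)·15 + (1/36)·16 + (1/18)·18 + (1/18)·20 + (1/18)·24 + (1/36)·25 + (1/18)·30 + (1/36)·36 = 49/4
Expected profit = 49/4 − 4 = 33/4

33/4 dollars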